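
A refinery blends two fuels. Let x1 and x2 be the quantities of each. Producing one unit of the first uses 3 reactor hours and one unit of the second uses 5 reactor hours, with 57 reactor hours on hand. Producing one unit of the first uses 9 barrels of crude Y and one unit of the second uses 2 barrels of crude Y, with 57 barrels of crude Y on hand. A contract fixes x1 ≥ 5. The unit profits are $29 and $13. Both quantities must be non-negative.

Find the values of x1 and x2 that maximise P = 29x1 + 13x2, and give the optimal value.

x1 = 5, x2 = 6, maximum P = 223

Feasible corners and P = 29x1 + 13x2:
  (19/3, 0) → P = 551/3
  (5, 0) → P = 145
  (5, 6) → P = 223

The optimum lies where 9x1 + 2x2 = 57 and x1 = 5.
Solving simultaneously gives x1 = 5, x2 = 6.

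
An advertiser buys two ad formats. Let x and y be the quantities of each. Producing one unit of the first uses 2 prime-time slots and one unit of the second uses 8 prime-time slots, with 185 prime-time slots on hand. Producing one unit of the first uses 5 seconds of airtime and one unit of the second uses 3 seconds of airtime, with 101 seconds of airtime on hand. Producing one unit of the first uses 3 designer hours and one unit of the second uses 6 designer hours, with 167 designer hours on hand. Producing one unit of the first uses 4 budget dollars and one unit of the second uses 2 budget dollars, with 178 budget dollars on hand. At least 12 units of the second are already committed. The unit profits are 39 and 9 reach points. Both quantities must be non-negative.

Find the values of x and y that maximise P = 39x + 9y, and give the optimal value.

x = 13, y = 12, maximum P = 615

Corner points and P = 39x + 9y:
  (0, 185/8) → P = 1665/8
  (0, 12) → P = 108
  (253/34, 723/34) → P = 8187/17
  (13, 12) → P = 615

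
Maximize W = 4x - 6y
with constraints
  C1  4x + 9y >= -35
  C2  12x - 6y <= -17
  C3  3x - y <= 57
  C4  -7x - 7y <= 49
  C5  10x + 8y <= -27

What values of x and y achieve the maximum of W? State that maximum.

Vertices and W = 4x - 6y:
  (-11/4, -8/3) → W = 5
  (-28/5, -7/5) → W = -14
  (-149/78, -77/78) → W = -67/39
The feasible region is unbounded (it extends along (-1, 1), (-4, 5)), but W strictly decreases along every unbounded feasible direction, so there is no improving ray and the maximum is attained at a vertex.

x = -11/4, y = -8/3, maximum W = 5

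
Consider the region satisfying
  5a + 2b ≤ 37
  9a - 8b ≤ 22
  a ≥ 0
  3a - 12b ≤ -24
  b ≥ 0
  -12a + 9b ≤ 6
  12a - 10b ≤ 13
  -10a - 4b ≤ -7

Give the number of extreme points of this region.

The feasible vertices (each the meet of two boundaries and inside every other half-plane) are:
  (107/23, 158/23)
  (198/37, 379/74)
  (16/13, 30/13)
  (66/19, 109/38)

4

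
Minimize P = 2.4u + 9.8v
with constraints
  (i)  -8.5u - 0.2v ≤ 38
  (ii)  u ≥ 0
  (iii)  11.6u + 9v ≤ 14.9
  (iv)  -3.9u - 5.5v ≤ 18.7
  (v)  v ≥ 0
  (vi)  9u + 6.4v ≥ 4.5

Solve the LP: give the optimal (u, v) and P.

At the optimal vertex, v = 0 and 9u + 6.4v = 4.5.
Solving simultaneously gives u = 1/2, v = 0.

u = 0.5, v = 0, minimum P = 1.2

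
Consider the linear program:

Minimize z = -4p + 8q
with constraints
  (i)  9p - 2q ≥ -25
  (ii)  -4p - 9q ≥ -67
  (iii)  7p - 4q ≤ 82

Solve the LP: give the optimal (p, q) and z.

Vertices and z = -4p + 8q:
  (-91/89, 703/89) → z = 5988/89
  (-12, -83/2) → z = -284
  (1006/79, 141/79) → z = -2896/79

p = -12, q = -83/2, minimum z = -284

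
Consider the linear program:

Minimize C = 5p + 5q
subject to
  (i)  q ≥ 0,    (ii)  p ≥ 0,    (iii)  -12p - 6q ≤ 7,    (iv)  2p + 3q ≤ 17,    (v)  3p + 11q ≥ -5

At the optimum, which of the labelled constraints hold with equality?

Feasible corners and C = 5p + 5q:
  (0, 0) → C = 0
  (17/2, 0) → C = 85/2
  (0, 17/3) → C = 85/3

The minimum is at (0, 0). Substituting into each constraint, equality holds for (i) and (ii); the remaining constraints have slack.

(i) and (ii)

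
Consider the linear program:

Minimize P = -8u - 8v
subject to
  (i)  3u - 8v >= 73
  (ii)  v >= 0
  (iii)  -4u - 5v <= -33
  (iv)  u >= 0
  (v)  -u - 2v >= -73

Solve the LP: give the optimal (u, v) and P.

u = 73, v = 0, minimum P = -584

Vertices and P = -8u - 8v:
  (73/3, 0) → P = -584/3
  (365/7, 73/7) → P = -3504/7
  (73, 0) → P = -584

The binding constraints are v = 0 and -u - 2v = -73.
Solving simultaneously gives u = 73, v = 0.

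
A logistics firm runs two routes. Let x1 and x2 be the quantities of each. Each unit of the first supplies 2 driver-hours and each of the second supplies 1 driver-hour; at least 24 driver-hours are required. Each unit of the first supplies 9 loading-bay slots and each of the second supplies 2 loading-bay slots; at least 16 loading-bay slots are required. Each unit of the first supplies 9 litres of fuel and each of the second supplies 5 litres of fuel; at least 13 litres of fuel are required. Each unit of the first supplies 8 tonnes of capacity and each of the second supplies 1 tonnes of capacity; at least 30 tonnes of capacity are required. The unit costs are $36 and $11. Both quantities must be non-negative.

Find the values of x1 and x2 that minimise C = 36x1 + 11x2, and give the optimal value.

x1 = 1, x2 = 22, minimum C = 278

Corner points and C = 36x1 + 11x2:
  (0, 30) → C = 330
  (12, 0) → C = 432
  (1, 22) → C = 278
The feasible region is unbounded (it extends along (0, 1), (1, 0)), but C strictly increases along every unbounded feasible direction, so there is no improving ray and the minimum is attained at a vertex.

The binding constraints are 2x1 + x2 = 24 and 8x1 + x2 = 30.
Solving simultaneously gives x1 = 1, x2 = 22.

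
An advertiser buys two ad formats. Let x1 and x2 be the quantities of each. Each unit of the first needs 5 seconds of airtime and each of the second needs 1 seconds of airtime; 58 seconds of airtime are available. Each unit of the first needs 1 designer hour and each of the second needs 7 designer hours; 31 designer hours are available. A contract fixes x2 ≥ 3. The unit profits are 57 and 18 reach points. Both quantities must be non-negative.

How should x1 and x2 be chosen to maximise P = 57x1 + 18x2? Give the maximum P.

Vertices and P = 57x1 + 18x2:
  (0, 31/7) → P = 558/7
  (0, 3) → P = 54
  (10, 3) → P = 624

At the optimal vertex, x1 + 7x2 = 31 and x2 = 3.
Solving simultaneously gives x1 = 10, x2 = 3.

x1 = 10, x2 = 3, maximum P = 624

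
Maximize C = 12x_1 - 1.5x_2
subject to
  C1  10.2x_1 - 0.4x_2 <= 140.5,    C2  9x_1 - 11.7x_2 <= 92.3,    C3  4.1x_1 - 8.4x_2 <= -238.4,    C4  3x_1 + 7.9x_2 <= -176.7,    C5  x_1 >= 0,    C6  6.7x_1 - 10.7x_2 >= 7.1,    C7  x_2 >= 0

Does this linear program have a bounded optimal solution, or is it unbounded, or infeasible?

The boundaries 6.7x_1 - 10.7x_2 = 7.1 and x_2 = 0 meet at (71/67, 0), but that point violates 4.1x_1 - 8.4x_2 ≤ -238.4. Every candidate vertex is excluded by some other constraint, so the feasible region is empty.

infeasible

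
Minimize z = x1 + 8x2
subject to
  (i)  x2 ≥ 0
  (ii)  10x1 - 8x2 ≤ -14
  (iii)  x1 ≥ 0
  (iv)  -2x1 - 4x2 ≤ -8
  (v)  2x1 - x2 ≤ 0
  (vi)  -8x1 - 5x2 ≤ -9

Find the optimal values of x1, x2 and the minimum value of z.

Corner points and z = x1 + 8x2:
  (1/7, 27/14) → z = 109/7
  (7/3, 14/3) → z = 119/3
  (0, 2) → z = 16
The feasible region is unbounded (it extends along (0, 1), (1, 2)), but z strictly increases along every unbounded feasible direction, so there is no improving ray and the minimum is attained at a vertex.

x1 = 1/7, x2 = 27/14, minimum z = 109/7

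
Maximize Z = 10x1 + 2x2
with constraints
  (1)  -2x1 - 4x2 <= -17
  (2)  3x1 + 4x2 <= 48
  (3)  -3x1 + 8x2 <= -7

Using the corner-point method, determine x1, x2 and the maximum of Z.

x1 = 31, x2 = -45/4, maximum Z = 575/2

Extreme points and Z = 10x1 + 2x2:
  (31, -45/4) → Z = 575/2
  (41/7, 37/28) → Z = 857/14
  (103/9, 41/12) → Z = 2183/18

At the optimal vertex, -2x1 - 4x2 = -17 and 3x1 + 4x2 = 48.
Solving simultaneously gives x1 = 31, x2 = -45/4.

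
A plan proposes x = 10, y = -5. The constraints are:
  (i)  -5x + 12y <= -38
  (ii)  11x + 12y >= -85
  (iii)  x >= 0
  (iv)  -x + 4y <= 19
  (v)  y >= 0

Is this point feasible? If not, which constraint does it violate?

not feasible — violates (v)

Constraint (v): y = -5, which is not ≥ 0. All other constraints are satisfied.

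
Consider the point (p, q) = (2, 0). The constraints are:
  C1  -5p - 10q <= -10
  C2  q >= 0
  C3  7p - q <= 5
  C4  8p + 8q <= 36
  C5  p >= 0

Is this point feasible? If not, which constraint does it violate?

not feasible — violates C3

Constraint C3: 7p - q = 14, which is not ≤ 5. All other constraints are satisfied.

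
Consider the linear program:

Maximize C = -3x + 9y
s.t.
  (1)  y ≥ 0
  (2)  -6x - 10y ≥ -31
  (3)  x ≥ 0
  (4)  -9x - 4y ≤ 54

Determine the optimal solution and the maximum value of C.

x = 0, y = 31/10, maximum C = 279/10

Extreme points and C = -3x + 9y:
  (31/6, 0) → C = -31/2
  (0, 0) → C = 0
  (0, 31/10) → C = 279/10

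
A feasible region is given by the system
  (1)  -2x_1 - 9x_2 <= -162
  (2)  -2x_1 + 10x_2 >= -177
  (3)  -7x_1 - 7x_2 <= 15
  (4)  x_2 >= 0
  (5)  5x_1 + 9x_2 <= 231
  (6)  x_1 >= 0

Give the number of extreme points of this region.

3

The feasible vertices (each the meet of two boundaries and inside every other half-plane) are:
  (23, 116/9)
  (0, 18)
  (0, 77/3)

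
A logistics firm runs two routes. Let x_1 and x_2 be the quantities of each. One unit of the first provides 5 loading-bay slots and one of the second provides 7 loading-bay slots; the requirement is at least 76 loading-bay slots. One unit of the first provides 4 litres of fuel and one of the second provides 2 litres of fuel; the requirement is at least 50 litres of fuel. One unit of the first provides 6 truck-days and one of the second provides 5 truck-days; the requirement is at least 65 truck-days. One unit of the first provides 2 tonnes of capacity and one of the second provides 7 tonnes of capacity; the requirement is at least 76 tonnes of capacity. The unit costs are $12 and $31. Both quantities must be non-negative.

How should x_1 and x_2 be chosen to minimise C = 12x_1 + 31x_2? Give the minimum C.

x_1 = 33/4, x_2 = 17/2, minimum C = 725/2

Vertices and C = 12x_1 + 31x_2:
  (0, 25) → C = 775
  (38, 0) → C = 456
  (33/4, 17/2) → C = 725/2
The feasible region is unbounded (it extends along (0, 1), (1, 0)), but C strictly increases along every unbounded feasible direction, so there is no improving ray and the minimum is attained at a vertex.

The optimum lies where 4x_1 + 2x_2 = 50 and 2x_1 + 7x_2 = 76.
Solving simultaneously gives x_1 = 33/4, x_2 = 17/2.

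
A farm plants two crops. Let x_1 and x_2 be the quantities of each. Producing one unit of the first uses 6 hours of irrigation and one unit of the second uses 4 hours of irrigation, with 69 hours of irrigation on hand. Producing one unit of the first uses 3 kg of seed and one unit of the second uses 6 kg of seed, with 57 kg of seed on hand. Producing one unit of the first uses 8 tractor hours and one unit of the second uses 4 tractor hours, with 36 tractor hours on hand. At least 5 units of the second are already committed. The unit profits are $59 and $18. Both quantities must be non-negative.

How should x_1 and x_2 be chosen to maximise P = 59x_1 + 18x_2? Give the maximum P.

Corner points and P = 59x_1 + 18x_2:
  (0, 9) → P = 162
  (0, 5) → P = 90
  (2, 5) → P = 208

At the optimal vertex, 8x_1 + 4x_2 = 36 and x_2 = 5.
Solving simultaneously gives x_1 = 2, x_2 = 5.

x_1 = 2, x_2 = 5, maximum P = 208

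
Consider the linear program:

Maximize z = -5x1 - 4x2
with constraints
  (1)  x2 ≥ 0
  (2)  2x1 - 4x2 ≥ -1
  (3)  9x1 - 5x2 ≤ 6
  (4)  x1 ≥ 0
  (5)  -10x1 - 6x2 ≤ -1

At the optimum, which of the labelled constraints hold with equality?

(1) and (5)

Corner points and z = -5x1 - 4x2:
  (2/3, 0) → z = -10/3
  (1/10, 0) → z = -1/2
  (29/26, 21/26) → z = -229/26
  (0, 1/4) → z = -1
  (0, 1/6) → z = -2/3

The maximum is at (1/10, 0). Substituting into each constraint, equality holds for (1) and (5); the remaining constraints have slack.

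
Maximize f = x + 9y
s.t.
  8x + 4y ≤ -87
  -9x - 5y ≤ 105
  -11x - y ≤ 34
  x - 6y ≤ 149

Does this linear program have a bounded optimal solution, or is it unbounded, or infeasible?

infeasible

The boundaries 8x + 4y = -87 and -9x - 5y = 105 meet at (-15/4, -57/4), but that point violates -11x - y ≤ 34. Every candidate vertex is excluded by some other constraint, so the feasible region is empty.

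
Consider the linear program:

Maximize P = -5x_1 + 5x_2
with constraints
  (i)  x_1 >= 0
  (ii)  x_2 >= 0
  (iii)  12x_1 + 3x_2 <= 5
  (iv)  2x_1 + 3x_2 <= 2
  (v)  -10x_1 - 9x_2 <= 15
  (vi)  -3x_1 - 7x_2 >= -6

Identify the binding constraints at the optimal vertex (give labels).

(i) and (iv)

Feasible corners and P = -5x_1 + 5x_2:
  (0, 0) → P = 0
  (0, 2/3) → P = 10/3
  (5/12, 0) → P = -25/12
  (3/10, 7/15) → P = 5/6

The maximum is at (0, 2/3). Substituting into each constraint, equality holds for (i) and (iv); the remaining constraints have slack.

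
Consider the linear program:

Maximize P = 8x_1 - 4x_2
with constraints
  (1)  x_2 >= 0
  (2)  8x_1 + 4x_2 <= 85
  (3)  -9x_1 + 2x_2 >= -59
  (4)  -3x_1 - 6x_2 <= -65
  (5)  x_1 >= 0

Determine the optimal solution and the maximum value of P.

Extreme points and P = 8x_1 - 4x_2:
  (125/18, 265/36) → P = 235/9
  (0, 85/4) → P = -85
  (0, 65/6) → P = -130/3

x_1 = 125/18, x_2 = 265/36, maximum P = 235/9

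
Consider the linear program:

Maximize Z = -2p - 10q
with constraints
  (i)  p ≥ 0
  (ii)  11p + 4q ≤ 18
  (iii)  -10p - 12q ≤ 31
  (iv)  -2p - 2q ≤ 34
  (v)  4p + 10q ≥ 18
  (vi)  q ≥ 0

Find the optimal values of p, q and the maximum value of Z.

p = 54/47, q = 63/47, maximum Z = -738/47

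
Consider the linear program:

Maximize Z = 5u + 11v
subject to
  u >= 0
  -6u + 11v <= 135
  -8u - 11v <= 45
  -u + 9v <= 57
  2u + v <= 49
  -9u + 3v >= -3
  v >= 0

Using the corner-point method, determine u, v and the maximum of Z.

Vertices and Z = 5u + 11v:
  (0, 19/3) → Z = 209/3
  (0, 0) → Z = 0
  (33/13, 86/13) → Z = 1111/13
  (1/3, 0) → Z = 5/3

At the optimal vertex, -u + 9v = 57 and -9u + 3v = -3.
Solving simultaneously gives u = 33/13, v = 86/13.

u = 33/13, v = 86/13, maximum Z = 1111/13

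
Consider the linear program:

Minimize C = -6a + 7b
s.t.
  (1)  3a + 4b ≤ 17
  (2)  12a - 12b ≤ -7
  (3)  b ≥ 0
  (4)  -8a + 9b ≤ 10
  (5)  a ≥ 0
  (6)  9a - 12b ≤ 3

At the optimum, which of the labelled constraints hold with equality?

Feasible corners and C = -6a + 7b:
  (44/21, 75/28) → C = 173/28
  (113/59, 166/59) → C = 484/59
  (0, 7/12) → C = 49/12
  (0, 10/9) → C = 70/9

The minimum is at (0, 7/12). Substituting into each constraint, equality holds for (2) and (5); the remaining constraints have slack.

(2) and (5)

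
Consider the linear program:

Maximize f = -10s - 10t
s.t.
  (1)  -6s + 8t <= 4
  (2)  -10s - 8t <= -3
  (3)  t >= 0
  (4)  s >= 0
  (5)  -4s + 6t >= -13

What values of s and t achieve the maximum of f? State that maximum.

Feasible corners and f = -10s - 10t:
  (0, 1/2) → f = -5
  (3/10, 0) → f = -3
  (0, 3/8) → f = -15/4
  (13/4, 0) → f = -65/2
The feasible region is unbounded (it extends along (3, 2), (4, 3)), but f strictly decreases along every unbounded feasible direction, so there is no improving ray and the maximum is attained at a vertex.

The binding constraints are -10s - 8t = -3 and t = 0.
Solving simultaneously gives s = 3/10, t = 0.

s = 3/10, t = 0, maximum f = -3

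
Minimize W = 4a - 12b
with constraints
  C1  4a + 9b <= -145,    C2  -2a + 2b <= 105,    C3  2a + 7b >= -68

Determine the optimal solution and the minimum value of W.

a = -95/2, b = 5, minimum W = -250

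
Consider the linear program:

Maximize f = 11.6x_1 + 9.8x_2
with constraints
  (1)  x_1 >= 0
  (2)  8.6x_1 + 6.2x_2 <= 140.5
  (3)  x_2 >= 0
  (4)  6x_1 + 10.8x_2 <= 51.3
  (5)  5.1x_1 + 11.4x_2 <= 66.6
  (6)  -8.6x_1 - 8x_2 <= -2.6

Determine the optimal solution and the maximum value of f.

Vertices and f = 11.6x_1 + 9.8x_2:
  (0, 19/4) → f = 931/20
  (0, 13/40) → f = 637/200
  (171/20, 0) → f = 4959/50
  (13/43, 0) → f = 754/215

At the optimal vertex, x_2 = 0 and 6x_1 + 10.8x_2 = 51.3.
Solving simultaneously gives x_1 = 171/20, x_2 = 0.

x_1 = 8.55, x_2 = 0, maximum f = 99.18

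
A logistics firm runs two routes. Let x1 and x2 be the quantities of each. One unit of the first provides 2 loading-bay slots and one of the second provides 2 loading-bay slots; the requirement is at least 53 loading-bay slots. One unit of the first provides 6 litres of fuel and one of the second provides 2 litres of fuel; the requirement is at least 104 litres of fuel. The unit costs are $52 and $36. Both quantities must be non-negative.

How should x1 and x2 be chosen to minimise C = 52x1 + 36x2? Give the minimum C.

Vertices and C = 52x1 + 36x2:
  (0, 52) → C = 1872
  (53/2, 0) → C = 1378
  (51/4, 55/4) → C = 1158
The feasible region is unbounded (it extends along (0, 1), (1, 0)), but C strictly increases along every unbounded feasible direction, so there is no improving ray and the minimum is attained at a vertex.

The binding constraints are 2x1 + 2x2 = 53 and 6x1 + 2x2 = 104.
Solving simultaneously gives x1 = 51/4, x2 = 55/4.

x1 = 51/4, x2 = 55/4, minimum C = 1158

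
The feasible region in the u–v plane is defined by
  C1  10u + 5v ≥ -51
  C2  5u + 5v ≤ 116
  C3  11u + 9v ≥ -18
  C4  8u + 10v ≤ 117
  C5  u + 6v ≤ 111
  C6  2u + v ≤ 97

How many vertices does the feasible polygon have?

6

The feasible vertices (each the meet of two boundaries and inside every other half-plane) are:
  (-369/35, 381/35)
  (-861/55, 1161/55)
  (115/2, -343/10)
  (369/5, -253/5)
  (891/7, -1103/7)
  (-204/19, 771/38)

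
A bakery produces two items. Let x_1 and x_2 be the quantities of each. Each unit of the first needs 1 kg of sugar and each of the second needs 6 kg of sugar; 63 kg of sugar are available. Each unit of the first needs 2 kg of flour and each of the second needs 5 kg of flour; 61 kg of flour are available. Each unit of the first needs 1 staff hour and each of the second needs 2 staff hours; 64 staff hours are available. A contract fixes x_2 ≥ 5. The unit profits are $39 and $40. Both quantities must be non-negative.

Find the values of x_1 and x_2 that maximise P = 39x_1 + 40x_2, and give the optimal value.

x_1 = 18, x_2 = 5, maximum P = 902

Feasible corners and P = 39x_1 + 40x_2:
  (0, 21/2) → P = 420
  (0, 5) → P = 200
  (51/7, 65/7) → P = 4589/7
  (18, 5) → P = 902

At the optimal vertex, 2x_1 + 5x_2 = 61 and x_2 = 5.
Solving simultaneously gives x_1 = 18, x_2 = 5.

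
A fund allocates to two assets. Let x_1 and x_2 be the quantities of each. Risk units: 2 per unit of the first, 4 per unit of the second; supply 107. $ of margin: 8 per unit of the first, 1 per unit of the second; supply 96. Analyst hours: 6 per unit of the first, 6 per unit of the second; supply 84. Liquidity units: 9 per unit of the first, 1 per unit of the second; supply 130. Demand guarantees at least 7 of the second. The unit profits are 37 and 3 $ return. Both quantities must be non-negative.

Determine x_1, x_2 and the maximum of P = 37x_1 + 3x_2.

x_1 = 7, x_2 = 7, maximum P = 280

At the optimal vertex, 6x_1 + 6x_2 = 84 and x_2 = 7.
Solving simultaneously gives x_1 = 7, x_2 = 7.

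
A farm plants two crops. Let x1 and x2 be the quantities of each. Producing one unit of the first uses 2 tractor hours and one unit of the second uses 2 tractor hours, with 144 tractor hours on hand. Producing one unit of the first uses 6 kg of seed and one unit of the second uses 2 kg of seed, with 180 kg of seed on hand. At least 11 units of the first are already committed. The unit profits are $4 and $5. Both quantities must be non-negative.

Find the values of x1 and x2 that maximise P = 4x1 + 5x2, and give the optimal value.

Feasible corners and P = 4x1 + 5x2:
  (30, 0) → P = 120
  (11, 0) → P = 44
  (11, 57) → P = 329

x1 = 11, x2 = 57, maximum P = 329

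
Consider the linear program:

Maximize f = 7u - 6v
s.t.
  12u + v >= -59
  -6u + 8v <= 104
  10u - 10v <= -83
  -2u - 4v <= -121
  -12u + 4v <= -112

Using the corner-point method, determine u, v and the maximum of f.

Corner points and f = 7u - 6v:
  (94/5, 271/10) → f = -31
  (164/9, 80/3) → f = -292/9
  (363/20, 529/20) → f = -633/20

At the optimal vertex, -6u + 8v = 104 and 10u - 10v = -83.
Solving simultaneously gives u = 94/5, v = 271/10.

u = 94/5, v = 271/10, maximum f = -31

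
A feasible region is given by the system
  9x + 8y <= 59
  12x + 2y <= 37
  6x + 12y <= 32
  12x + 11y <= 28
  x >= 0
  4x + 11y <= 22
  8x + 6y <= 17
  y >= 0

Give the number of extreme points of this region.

5

The feasible vertices (each the meet of two boundaries and inside every other half-plane) are:
  (3/4, 19/11)
  (19/16, 5/4)
  (0, 2)
  (0, 0)
  (17/8, 0)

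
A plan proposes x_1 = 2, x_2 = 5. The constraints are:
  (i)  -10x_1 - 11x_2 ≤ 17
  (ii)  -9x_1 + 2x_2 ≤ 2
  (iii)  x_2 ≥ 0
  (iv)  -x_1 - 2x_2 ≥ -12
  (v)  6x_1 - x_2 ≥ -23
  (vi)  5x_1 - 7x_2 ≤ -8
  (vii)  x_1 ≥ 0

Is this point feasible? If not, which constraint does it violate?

feasible

(i): -75 ≤ 17 ✓
(ii): -8 ≤ 2 ✓
(iii): 5 ≥ 0 ✓
(iv): -12 ≥ -12 ✓
(v): 7 ≥ -23 ✓
(vi): -25 ≤ -8 ✓
(vii): 2 ≥ 0 ✓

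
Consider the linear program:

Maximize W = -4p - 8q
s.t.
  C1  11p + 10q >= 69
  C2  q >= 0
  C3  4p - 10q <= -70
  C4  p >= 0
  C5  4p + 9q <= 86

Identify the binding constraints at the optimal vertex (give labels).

C3 and C4

Extreme points and W = -4p - 8q:
  (0, 7) → W = -56
  (115/38, 156/19) → W = -1478/19
  (0, 86/9) → W = -688/9

The maximum is at (0, 7). Substituting into each constraint, equality holds for C3 and C4; the remaining constraints have slack.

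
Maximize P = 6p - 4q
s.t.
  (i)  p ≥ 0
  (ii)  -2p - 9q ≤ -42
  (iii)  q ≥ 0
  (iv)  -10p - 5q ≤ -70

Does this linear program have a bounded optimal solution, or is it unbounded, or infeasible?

unbounded

From the feasible point (0, 14), moving in the direction (1, 0) keeps every constraint satisfied while P increases without bound.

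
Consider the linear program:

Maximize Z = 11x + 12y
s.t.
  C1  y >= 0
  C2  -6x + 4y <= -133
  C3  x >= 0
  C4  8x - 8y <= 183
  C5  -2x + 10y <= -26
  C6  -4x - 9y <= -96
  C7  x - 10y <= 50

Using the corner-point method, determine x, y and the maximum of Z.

Feasible corners and Z = 11x + 12y:
  (613/26, 55/26) → Z = 7403/26
  (1581/70, 22/35) → Z = 17919/70
  (811/32, 79/32) → Z = 9869/32
  (2415/104, 9/26) → Z = 26997/104

x = 811/32, y = 79/32, maximum Z = 9869/32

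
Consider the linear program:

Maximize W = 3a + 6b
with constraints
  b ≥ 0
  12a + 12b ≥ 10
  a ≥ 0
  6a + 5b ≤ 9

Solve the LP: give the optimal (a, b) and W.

Corner points and W = 3a + 6b:
  (5/6, 0) → W = 5/2
  (3/2, 0) → W = 9/2
  (0, 5/6) → W = 5
  (0, 9/5) → W = 54/5

a = 0, b = 9/5, maximum W = 54/5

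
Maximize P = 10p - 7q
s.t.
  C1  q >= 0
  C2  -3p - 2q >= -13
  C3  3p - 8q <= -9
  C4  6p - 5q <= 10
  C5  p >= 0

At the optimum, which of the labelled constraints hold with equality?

C2 and C3

Feasible corners and P = 10p - 7q:
  (43/15, 11/5) → P = 199/15
  (0, 13/2) → P = -91/2
  (0, 9/8) → P = -63/8

The maximum is at (43/15, 11/5). Substituting into each constraint, equality holds for C2 and C3; the remaining constraints have slack.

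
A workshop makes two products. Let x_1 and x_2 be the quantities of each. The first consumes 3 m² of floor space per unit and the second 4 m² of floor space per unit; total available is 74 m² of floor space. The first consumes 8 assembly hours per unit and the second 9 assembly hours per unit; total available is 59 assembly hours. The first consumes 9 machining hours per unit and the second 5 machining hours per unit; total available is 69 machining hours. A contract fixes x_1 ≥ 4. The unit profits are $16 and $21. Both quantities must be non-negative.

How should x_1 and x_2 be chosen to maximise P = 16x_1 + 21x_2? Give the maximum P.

x_1 = 4, x_2 = 3, maximum P = 127

Feasible corners and P = 16x_1 + 21x_2:
  (59/8, 0) → P = 118
  (4, 0) → P = 64
  (4, 3) → P = 127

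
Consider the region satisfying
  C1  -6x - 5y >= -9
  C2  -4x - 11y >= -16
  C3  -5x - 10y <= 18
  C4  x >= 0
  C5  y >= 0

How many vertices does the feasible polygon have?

4

Of the 10 pairwise boundary intersections, those satisfying every inequality are:
  (19/46, 30/23)
  (3/2, 0)
  (0, 16/11)
  (0, 0)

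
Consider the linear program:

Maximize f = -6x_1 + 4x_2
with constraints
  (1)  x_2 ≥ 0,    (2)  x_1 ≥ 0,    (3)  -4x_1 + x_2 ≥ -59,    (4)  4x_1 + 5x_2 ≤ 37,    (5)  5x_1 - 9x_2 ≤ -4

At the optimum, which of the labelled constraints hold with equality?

Corner points and f = -6x_1 + 4x_2:
  (0, 37/5) → f = 148/5
  (0, 4/9) → f = 16/9
  (313/61, 201/61) → f = -1074/61

The maximum is at (0, 37/5). Substituting into each constraint, equality holds for (2) and (4); the remaining constraints have slack.

(2) and (4)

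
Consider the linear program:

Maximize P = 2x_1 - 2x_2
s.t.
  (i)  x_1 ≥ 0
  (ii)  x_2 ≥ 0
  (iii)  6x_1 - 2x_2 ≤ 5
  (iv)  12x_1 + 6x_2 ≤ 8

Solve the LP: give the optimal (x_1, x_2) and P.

x_1 = 2/3, x_2 = 0, maximum P = 4/3

Feasible corners and P = 2x_1 - 2x_2:
  (0, 0) → P = 0
  (0, 4/3) → P = -8/3
  (2/3, 0) → P = 4/3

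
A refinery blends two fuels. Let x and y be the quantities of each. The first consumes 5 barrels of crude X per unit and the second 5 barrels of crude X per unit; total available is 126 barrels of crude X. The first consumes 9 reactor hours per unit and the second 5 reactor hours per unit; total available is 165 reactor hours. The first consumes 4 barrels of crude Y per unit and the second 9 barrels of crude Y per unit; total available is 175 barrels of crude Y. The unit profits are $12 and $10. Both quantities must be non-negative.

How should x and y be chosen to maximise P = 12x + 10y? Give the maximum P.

Extreme points and P = 12x + 10y:
  (0, 0) → P = 0
  (0, 175/9) → P = 1750/9
  (55/3, 0) → P = 220
  (10, 15) → P = 270

x = 10, y = 15, maximum P = 270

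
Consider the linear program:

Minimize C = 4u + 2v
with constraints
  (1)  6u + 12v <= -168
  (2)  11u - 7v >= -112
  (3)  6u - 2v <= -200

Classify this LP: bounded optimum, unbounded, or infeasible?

unbounded

From the feasible point (-294/5, -382/5), moving in the direction (-7, -11) keeps every constraint satisfied while C decreases without bound.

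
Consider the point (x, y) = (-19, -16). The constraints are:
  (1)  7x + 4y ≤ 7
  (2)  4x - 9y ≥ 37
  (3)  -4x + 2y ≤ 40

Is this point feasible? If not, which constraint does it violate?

not feasible — violates (3)

Constraint (3): -4x + 2y = 44, which is not ≤ 40. All other constraints are satisfied.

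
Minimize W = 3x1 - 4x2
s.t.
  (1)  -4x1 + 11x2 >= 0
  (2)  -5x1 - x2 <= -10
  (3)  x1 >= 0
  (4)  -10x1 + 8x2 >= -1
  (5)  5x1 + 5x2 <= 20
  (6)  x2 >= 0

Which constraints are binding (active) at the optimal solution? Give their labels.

(2) and (5)

Vertices and W = 3x1 - 4x2:
  (81/50, 19/10) → W = -137/50
  (3/2, 5/2) → W = -11/2
  (11/6, 13/6) → W = -19/6

The minimum is at (3/2, 5/2). Substituting into each constraint, equality holds for (2) and (5); the remaining constraints have slack.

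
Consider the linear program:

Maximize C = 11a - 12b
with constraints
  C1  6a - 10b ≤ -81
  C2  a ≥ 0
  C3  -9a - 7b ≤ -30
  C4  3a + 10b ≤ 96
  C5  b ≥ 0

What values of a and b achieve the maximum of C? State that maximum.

a = 5/3, b = 91/10, maximum C = -1363/15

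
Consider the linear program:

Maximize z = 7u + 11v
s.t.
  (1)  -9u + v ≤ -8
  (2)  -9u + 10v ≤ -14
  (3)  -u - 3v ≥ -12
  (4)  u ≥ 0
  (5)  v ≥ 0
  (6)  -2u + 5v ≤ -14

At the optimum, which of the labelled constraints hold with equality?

(3) and (5)

Corner points and z = 7u + 11v:
  (12, 0) → z = 84
  (102/11, 10/11) → z = 824/11
  (7, 0) → z = 49

The maximum is at (12, 0). Substituting into each constraint, equality holds for (3) and (5); the remaining constraints have slack.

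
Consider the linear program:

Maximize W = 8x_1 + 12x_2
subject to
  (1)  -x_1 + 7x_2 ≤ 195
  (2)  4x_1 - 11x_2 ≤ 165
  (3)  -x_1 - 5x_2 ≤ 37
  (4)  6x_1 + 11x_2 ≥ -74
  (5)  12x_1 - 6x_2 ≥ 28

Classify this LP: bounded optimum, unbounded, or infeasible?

Extreme points and W = 8x_1 + 12x_2:
  (3300/17, 945/17) → W = 2220
  (683/39, 1184/39) → W = 19672/39
  (418/31, -313/31) → W = -412/31
  (37/19, -148/19) → W = -1480/19
  (-17/21, -44/7) → W = -1720/21
The feasible region has finitely many vertices and no improving ray; the maximum is 2220 at (3300/17, 945/17).

bounded optimum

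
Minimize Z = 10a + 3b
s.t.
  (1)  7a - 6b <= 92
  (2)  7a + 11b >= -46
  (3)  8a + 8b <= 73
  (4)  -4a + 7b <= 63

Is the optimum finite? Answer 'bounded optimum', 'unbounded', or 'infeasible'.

Vertices and Z = 10a + 3b:
  (736/119, -138/17) → Z = 4462/119
  (587/52, -225/104) → Z = 11065/104
  (-1015/93, 257/93) → Z = -9379/93
  (7/88, 199/22) → Z = 1229/44
The feasible region has finitely many vertices and no improving ray; the minimum is -9379/93 at (-1015/93, 257/93).

bounded optimum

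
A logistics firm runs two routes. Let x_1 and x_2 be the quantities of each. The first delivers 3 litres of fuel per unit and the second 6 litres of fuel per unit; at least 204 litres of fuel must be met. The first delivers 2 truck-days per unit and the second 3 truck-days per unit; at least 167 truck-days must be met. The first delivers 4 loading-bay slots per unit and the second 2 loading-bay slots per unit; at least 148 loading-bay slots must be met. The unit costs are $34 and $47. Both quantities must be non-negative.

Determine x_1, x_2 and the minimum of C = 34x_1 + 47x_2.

Corner points and C = 34x_1 + 47x_2:
  (0, 74) → C = 3478
  (167/2, 0) → C = 2839
  (55/4, 93/2) → C = 2653
The feasible region is unbounded (it extends along (0, 1), (1, 0)), but C strictly increases along every unbounded feasible direction, so there is no improving ray and the minimum is attained at a vertex.

x_1 = 55/4, x_2 = 93/2, minimum C = 2653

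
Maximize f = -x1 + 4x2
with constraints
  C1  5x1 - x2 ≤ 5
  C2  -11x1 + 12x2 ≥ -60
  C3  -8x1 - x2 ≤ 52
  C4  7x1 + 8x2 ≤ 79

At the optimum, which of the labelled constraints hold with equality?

Corner points and f = -x1 + 4x2:
  (0, -5) → f = -20
  (119/47, 360/47) → f = 1321/47
  (-564/107, -1052/107) → f = -3644/107
  (-165/19, 332/19) → f = 1493/19

The maximum is at (-165/19, 332/19). Substituting into each constraint, equality holds for C3 and C4; the remaining constraints have slack.

C3 and C4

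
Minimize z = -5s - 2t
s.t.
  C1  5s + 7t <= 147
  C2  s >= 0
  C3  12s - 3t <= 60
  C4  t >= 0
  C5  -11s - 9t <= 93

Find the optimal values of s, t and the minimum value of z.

Vertices and z = -5s - 2t:
  (0, 21) → z = -42
  (287/33, 488/33) → z = -2411/33
  (0, 0) → z = 0
  (5, 0) → z = -25

The optimum lies where 5s + 7t = 147 and 12s - 3t = 60.
Solving simultaneously gives s = 287/33, t = 488/33.

s = 287/33, t = 488/33, minimum z = -2411/33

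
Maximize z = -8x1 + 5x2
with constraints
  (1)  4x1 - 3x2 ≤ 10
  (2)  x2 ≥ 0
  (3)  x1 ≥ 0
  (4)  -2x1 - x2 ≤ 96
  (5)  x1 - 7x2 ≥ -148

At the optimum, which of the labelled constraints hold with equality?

Feasible corners and z = -8x1 + 5x2:
  (5/2, 0) → z = -20
  (514/25, 602/25) → z = -1102/25
  (0, 0) → z = 0
  (0, 148/7) → z = 740/7

The maximum is at (0, 148/7). Substituting into each constraint, equality holds for (3) and (5); the remaining constraints have slack.

(3) and (5)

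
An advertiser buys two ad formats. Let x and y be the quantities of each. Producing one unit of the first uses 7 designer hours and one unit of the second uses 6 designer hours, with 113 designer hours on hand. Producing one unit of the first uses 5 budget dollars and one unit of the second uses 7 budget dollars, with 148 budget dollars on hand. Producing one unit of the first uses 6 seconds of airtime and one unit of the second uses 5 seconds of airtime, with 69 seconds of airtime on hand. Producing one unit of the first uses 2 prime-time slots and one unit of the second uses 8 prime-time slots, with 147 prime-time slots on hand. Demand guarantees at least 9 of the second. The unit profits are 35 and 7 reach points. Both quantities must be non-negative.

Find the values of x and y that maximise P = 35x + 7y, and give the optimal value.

x = 4, y = 9, maximum P = 203

Vertices and P = 35x + 7y:
  (0, 69/5) → P = 483/5
  (0, 9) → P = 63
  (4, 9) → P = 203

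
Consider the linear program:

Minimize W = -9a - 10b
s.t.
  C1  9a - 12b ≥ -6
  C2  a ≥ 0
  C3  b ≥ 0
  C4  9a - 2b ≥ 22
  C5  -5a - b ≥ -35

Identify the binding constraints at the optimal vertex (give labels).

C1 and C5

Feasible corners and W = -9a - 10b:
  (46/15, 14/5) → W = -278/5
  (6, 5) → W = -104
  (22/9, 0) → W = -22
  (7, 0) → W = -63

The minimum is at (6, 5). Substituting into each constraint, equality holds for C1 and C5; the remaining constraints have slack.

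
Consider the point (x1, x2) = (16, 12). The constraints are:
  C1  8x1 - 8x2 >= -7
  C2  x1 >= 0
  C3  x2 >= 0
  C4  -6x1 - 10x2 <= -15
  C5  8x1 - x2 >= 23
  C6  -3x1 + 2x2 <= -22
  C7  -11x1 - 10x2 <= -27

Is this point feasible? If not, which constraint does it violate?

feasible

C1: 32 ≥ -7 ✓
C2: 16 ≥ 0 ✓
C3: 12 ≥ 0 ✓
C4: -216 ≤ -15 ✓
C5: 116 ≥ 23 ✓
C6: -24 ≤ -22 ✓
C7: -296 ≤ -27 ✓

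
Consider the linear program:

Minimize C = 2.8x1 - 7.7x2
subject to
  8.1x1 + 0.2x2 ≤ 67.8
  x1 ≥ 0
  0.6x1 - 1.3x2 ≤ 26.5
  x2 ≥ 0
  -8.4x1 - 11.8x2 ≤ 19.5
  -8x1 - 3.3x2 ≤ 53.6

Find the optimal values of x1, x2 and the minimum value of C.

x1 = 0, x2 = 339, minimum C = -2610.3

Extreme points and C = 2.8x1 - 7.7x2:
  (0, 339) → C = -26103/10
  (226/27, 0) → C = 3164/135
  (0, 0) → C = 0

The optimum lies where 8.1x1 + 0.2x2 = 67.8 and x1 = 0.
Solving simultaneously gives x1 = 0, x2 = 339.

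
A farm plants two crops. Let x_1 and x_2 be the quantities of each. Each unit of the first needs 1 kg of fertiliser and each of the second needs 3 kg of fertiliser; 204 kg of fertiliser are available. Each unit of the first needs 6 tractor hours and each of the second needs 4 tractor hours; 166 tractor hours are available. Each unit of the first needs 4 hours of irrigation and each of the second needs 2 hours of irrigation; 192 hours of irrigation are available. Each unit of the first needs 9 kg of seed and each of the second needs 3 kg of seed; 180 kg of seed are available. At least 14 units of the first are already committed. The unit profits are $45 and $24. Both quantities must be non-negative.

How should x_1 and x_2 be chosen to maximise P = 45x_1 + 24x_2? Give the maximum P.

Vertices and P = 45x_1 + 24x_2:
  (20, 0) → P = 900
  (14, 0) → P = 630
  (14, 18) → P = 1062

x_1 = 14, x_2 = 18, maximum P = 1062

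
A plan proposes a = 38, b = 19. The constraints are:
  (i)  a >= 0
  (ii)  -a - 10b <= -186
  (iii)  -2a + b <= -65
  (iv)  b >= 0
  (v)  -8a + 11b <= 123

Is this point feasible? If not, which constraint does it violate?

Constraint (iii): -2a + b = -57, which is not ≤ -65. All other constraints are satisfied.

not feasible — violates (iii)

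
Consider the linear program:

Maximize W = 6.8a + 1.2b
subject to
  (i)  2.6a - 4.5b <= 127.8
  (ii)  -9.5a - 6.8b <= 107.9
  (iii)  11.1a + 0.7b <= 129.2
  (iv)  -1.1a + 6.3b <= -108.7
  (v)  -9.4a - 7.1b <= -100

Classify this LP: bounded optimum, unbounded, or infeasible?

The boundaries 2.6a - 4.5b = 127.8 and -9.5a - 6.8b = 107.9 meet at (38349/6043, -149464/6043), but that point violates -9.4a - 7.1b ≤ -100. Every candidate vertex is excluded by some other constraint, so the feasible region is empty.

infeasible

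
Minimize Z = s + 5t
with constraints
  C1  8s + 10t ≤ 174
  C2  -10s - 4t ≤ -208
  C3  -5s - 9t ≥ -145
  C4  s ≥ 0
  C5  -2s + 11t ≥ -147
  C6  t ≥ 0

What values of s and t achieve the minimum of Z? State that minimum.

s = 104/5, t = 0, minimum Z = 104/5

Feasible corners and Z = s + 5t:
  (346/17, 19/17) → Z = 441/17
  (87/4, 0) → Z = 87/4
  (104/5, 0) → Z = 104/5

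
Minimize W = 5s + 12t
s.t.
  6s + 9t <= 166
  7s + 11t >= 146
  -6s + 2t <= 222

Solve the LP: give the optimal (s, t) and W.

Corner points and W = 5s + 12t:
  (512/3, -286/3) → W = -872/3
  (-833/33, 388/11) → W = 9803/33
  (-215/8, 243/8) → W = 1841/8

s = 512/3, t = -286/3, minimum W = -872/3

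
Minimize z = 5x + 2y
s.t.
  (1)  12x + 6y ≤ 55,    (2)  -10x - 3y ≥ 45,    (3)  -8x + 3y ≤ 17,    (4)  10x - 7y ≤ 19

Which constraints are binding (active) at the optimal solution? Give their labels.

(3) and (4)

Feasible corners and z = 5x + 2y:
  (-31/9, -95/27) → z = -655/27
  (-129/50, -32/5) → z = -257/10
  (-88/13, -161/13) → z = -762/13

The minimum is at (-88/13, -161/13). Substituting into each constraint, equality holds for (3) and (4); the remaining constraints have slack.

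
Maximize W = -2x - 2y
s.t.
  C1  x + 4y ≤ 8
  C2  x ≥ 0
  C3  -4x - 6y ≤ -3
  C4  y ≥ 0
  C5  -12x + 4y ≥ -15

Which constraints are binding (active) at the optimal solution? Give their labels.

Vertices and W = -2x - 2y:
  (0, 2) → W = -4
  (23/13, 81/52) → W = -173/26
  (0, 1/2) → W = -1
  (3/4, 0) → W = -3/2
  (5/4, 0) → W = -5/2

The maximum is at (0, 1/2). Substituting into each constraint, equality holds for C2 and C3; the remaining constraints have slack.

C2 and C3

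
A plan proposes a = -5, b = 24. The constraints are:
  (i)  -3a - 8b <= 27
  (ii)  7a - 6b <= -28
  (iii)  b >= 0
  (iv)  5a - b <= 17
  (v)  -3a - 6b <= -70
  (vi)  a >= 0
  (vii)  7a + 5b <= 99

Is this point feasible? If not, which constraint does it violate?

Constraint (vi): a = -5, which is not ≥ 0. All other constraints are satisfied.

not feasible — violates (vi)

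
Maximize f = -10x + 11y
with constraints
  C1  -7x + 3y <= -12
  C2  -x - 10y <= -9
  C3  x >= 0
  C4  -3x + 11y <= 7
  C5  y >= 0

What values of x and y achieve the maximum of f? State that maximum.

x = 9/4, y = 5/4, maximum f = -35/4

Vertices and f = -10x + 11y:
  (147/73, 51/73) → f = -909/73
  (9/4, 5/4) → f = -35/4
  (9, 0) → f = -90
The feasible region is unbounded (it extends along (11, 3), (1, 0)), but f strictly decreases along every unbounded feasible direction, so there is no improving ray and the maximum is attained at a vertex.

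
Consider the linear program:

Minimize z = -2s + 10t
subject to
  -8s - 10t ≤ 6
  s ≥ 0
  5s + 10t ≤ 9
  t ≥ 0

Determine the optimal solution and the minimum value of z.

Extreme points and z = -2s + 10t:
  (0, 9/10) → z = 9
  (0, 0) → z = 0
  (9/5, 0) → z = -18/5

The optimum lies where 5s + 10t = 9 and t = 0.
Solving simultaneously gives s = 9/5, t = 0.

s = 9/5, t = 0, minimum z = -18/5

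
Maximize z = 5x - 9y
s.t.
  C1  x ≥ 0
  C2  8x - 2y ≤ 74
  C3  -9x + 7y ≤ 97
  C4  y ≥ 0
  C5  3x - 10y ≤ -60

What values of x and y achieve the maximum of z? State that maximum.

x = 430/37, y = 351/37, maximum z = -1009/37

Extreme points and z = 5x - 9y:
  (0, 97/7) → z = -873/7
  (0, 6) → z = -54
  (356/19, 721/19) → z = -4709/19
  (430/37, 351/37) → z = -1009/37

The optimum lies where 8x - 2y = 74 and 3x - 10y = -60.
Solving simultaneously gives x = 430/37, y = 351/37.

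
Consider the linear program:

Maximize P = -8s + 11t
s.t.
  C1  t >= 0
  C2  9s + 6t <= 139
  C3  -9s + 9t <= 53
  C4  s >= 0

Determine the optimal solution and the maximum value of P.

Extreme points and P = -8s + 11t:
  (139/9, 0) → P = -1112/9
  (0, 0) → P = 0
  (311/45, 64/5) → P = 3848/45
  (0, 53/9) → P = 583/9

The optimum lies where 9s + 6t = 139 and -9s + 9t = 53.
Solving simultaneously gives s = 311/45, t = 64/5.

s = 311/45, t = 64/5, maximum P = 3848/45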